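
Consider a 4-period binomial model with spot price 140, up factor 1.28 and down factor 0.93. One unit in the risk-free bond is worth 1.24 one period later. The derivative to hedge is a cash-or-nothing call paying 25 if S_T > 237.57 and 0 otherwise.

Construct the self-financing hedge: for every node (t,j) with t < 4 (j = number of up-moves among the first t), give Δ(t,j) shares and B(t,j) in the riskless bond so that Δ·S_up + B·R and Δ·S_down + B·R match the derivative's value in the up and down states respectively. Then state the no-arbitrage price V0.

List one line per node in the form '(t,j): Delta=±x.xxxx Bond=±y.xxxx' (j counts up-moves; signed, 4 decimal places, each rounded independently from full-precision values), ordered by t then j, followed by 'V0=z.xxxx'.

The replicating-portfolio and risk-neutral prices coincide; use p* = (1.24−0.93)/(1.28−0.93) = 0.8857 for the latter.
Payoff layer (t=4): V(4,0)=0.0000, V(4,1)=0.0000, V(4,2)=0.0000, V(4,3)=25.0000, V(4,4)=25.0000
Node (3,0) S=112.6100: V=(p*·0.0000+(1−p*)·0.0000)/1.24=0.0000; Δ=(0.0000−0.0000)/(144.1408−104.7273)=0.0000; B=V−Δ·S=0.0000
Node (3,1) S=154.9901: V=(p*·0.0000+(1−p*)·0.0000)/1.24=0.0000; Δ=(0.0000−0.0000)/(198.3873−144.1408)=0.0000; B=V−Δ·S=0.0000
Node (3,2) S=213.3197: V=(p*·25.0000+(1−p*)·0.0000)/1.24=17.8571; Δ=(25.0000−0.0000)/(273.0492−198.3873)=0.3348; B=V−Δ·S=-53.5714
Node (3,3) S=293.6013: V=(p*·25.0000+(1−p*)·25.0000)/1.24=20.1613; Δ=(25.0000−25.0000)/(375.8096−273.0492)=0.0000; B=V−Δ·S=20.1613
Node (2,0) S=121.0860: V=(p*·0.0000+(1−p*)·0.0000)/1.24=0.0000; Δ=(0.0000−0.0000)/(154.9901−112.6100)=0.0000; B=V−Δ·S=0.0000
Node (2,1) S=166.6560: V=(p*·17.8571+(1−p*)·0.0000)/1.24=12.7551; Δ=(17.8571−0.0000)/(213.3197−154.9901)=0.3061; B=V−Δ·S=-38.2653
Node (2,2) S=229.3760: V=(p*·20.1613+(1−p*)·17.8571)/1.24=16.0467; Δ=(20.1613−17.8571)/(293.6013−213.3197)=0.0287; B=V−Δ·S=9.4635
Node (1,0) S=130.2000: V=(p*·12.7551+(1−p*)·0.0000)/1.24=9.1108; Δ=(12.7551−0.0000)/(166.6560−121.0860)=0.2799; B=V−Δ·S=-27.3324
Node (1,1) S=179.2000: V=(p*·16.0467+(1−p*)·12.7551)/1.24=12.6375; Δ=(16.0467−12.7551)/(229.3760−166.6560)=0.0525; B=V−Δ·S=3.2329
Node (0,0) S=140.0000: V=(p*·12.6375+(1−p*)·9.1108)/1.24=9.8665; Δ=(12.6375−9.1108)/(179.2000−130.2000)=0.0720; B=V−Δ·S=-0.2099
The time-0 hedge costs 9.8665, which is the no-arbitrage price.

(0,0): Delta=0.0720 Bond=-0.2099
(1,0): Delta=0.2799 Bond=-27.3324
(1,1): Delta=0.0525 Bond=3.2329
(2,0): Delta=0.0000 Bond=0.0000
(2,1): Delta=0.3061 Bond=-38.2653
(2,2): Delta=0.0287 Bond=9.4635
(3,0): Delta=0.0000 Bond=0.0000
(3,1): Delta=0.0000 Bond=0.0000
(3,2): Delta=0.3348 Bond=-53.5714
(3,3): Delta=0.0000 Bond=20.1613
V0=9.8665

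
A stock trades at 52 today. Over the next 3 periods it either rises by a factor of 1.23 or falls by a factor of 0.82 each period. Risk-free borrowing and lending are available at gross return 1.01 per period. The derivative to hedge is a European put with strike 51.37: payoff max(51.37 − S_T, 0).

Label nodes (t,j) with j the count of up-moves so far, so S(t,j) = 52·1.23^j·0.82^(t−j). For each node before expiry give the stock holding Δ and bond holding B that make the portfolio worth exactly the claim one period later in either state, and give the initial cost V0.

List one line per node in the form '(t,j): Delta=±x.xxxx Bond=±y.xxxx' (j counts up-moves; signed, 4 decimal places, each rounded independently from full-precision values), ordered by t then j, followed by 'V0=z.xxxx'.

The replicating-portfolio and risk-neutral prices coincide; use p* = (1.01−0.82)/(1.23−0.82) = 0.4634 for the latter.
At expiry t=3: V(3,0)=22.6989, V(3,1)=8.3633, V(3,2)=0.0000, V(3,3)=0.0000
Node (2,0) S=34.9648: V=(p*·8.3633+(1−p*)·22.6989)/1.01=15.8966; Δ=(8.3633−22.6989)/(43.0067−28.6711)=-1.0000; B=V−Δ·S=50.8614
Node (2,1) S=52.4472: V=(p*·0.0000+(1−p*)·8.3633)/1.01=4.4432; Δ=(0.0000−8.3633)/(64.5101−43.0067)=-0.3889; B=V−Δ·S=24.8415
Node (2,2) S=78.6708: V=(p*·0.0000+(1−p*)·0.0000)/1.01=0.0000; Δ=(0.0000−0.0000)/(96.7651−64.5101)=0.0000; B=V−Δ·S=0.0000
Node (1,0) S=42.6400: V=(p*·4.4432+(1−p*)·15.8966)/1.01=10.4841; Δ=(4.4432−15.8966)/(52.4472−34.9648)=-0.6551; B=V−Δ·S=38.4192
Node (1,1) S=63.9600: V=(p*·0.0000+(1−p*)·4.4432)/1.01=2.3605; Δ=(0.0000−4.4432)/(78.6708−52.4472)=-0.1694; B=V−Δ·S=13.1976
Node (0,0) S=52.0000: V=(p*·2.3605+(1−p*)·10.4841)/1.01=6.6530; Δ=(2.3605−10.4841)/(63.9600−42.6400)=-0.3810; B=V−Δ·S=26.4665
Self-financing check: at every node Δ·S+B equals the discounted successor values.

(0,0): Delta=-0.3810 Bond=26.4665
(1,0): Delta=-0.6551 Bond=38.4192
(1,1): Delta=-0.1694 Bond=13.1976
(2,0): Delta=-1.0000 Bond=50.8614
(2,1): Delta=-0.3889 Bond=24.8415
(2,2): Delta=0.0000 Bond=0.0000
V0=6.6530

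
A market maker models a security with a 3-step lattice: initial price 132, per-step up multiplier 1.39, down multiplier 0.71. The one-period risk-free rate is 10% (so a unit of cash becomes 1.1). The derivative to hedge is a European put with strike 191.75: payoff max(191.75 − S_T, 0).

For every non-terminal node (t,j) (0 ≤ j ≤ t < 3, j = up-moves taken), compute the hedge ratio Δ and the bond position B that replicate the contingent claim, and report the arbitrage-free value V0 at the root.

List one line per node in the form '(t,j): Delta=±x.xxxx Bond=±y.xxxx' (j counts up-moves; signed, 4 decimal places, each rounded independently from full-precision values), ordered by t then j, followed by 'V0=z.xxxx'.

No-arbitrage ⇒ martingale measure with p* = (R−d)/(u−d) = 0.5735.
Terminal payoffs: V(3,0)=144.5057, V(3,1)=99.2577, V(3,2)=10.6736, V(3,3)=0.0000
Node (2,0) S=66.5412: V=(p*·99.2577+(1−p*)·144.5057)/1.1=107.7770; Δ=(99.2577−144.5057)/(92.4923−47.2443)=-1.0000; B=V−Δ·S=174.3182
Node (2,1) S=130.2708: V=(p*·10.6736+(1−p*)·99.2577)/1.1=44.0474; Δ=(10.6736−99.2577)/(181.0764−92.4923)=-1.0000; B=V−Δ·S=174.3182
Node (2,2) S=255.0372: V=(p*·0.0000+(1−p*)·10.6736)/1.1=4.1382; Δ=(0.0000−10.6736)/(354.5017−181.0764)=-0.0615; B=V−Δ·S=19.8346
Node (1,0) S=93.7200: V=(p*·44.0474+(1−p*)·107.7770)/1.1=64.7511; Δ=(44.0474−107.7770)/(130.2708−66.5412)=-1.0000; B=V−Δ·S=158.4711
Node (1,1) S=183.4800: V=(p*·4.1382+(1−p*)·44.0474)/1.1=19.2348; Δ=(4.1382−44.0474)/(255.0372−130.2708)=-0.3199; B=V−Δ·S=77.9248
Node (0,0) S=132.0000: V=(p*·19.2348+(1−p*)·64.7511)/1.1=35.1329; Δ=(19.2348−64.7511)/(183.4800−93.7200)=-0.5071; B=V−Δ·S=102.0686
Check: Δ(0,0)·S0 + B(0,0) = 35.1329 = V0.

(0,0): Delta=-0.5071 Bond=102.0686
(1,0): Delta=-1.0000 Bond=158.4711
(1,1): Delta=-0.3199 Bond=77.9248
(2,0): Delta=-1.0000 Bond=174.3182
(2,1): Delta=-1.0000 Bond=174.3182
(2,2): Delta=-0.0615 Bond=19.8346
V0=35.1329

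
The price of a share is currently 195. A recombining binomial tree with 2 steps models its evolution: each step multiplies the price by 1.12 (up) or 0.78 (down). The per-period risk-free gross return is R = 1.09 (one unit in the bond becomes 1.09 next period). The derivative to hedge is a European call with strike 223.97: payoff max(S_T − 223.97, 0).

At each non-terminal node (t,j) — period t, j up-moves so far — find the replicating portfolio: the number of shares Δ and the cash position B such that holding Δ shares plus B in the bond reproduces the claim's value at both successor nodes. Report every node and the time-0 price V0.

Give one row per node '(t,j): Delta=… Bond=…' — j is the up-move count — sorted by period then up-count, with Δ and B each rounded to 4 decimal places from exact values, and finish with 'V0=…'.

No-arbitrage ⇒ martingale measure with p* = (R−d)/(u−d) = 0.9118.
At expiry t=2: V(2,0)=0.0000, V(2,1)=0.0000, V(2,2)=20.6380
Node (1,0) S=152.1000: V=(p*·0.0000+(1−p*)·0.0000)/1.09=0.0000; Δ=(0.0000−0.0000)/(170.3520−118.6380)=0.0000; B=V−Δ·S=0.0000
Node (1,1) S=218.4000: V=(p*·20.6380+(1−p*)·0.0000)/1.09=17.2633; Δ=(20.6380−0.0000)/(244.6080−170.3520)=0.2779; B=V−Δ·S=-43.4367
Node (0,0) S=195.0000: V=(p*·17.2633+(1−p*)·0.0000)/1.09=14.4404; Δ=(17.2633−0.0000)/(218.4000−152.1000)=0.2604; B=V−Δ·S=-36.3340
Root portfolio cost Δ·195+B reproduces V0=14.4404.

(0,0): Delta=0.2604 Bond=-36.3340
(1,0): Delta=0.0000 Bond=0.0000
(1,1): Delta=0.2779 Bond=-43.4367
V0=14.4404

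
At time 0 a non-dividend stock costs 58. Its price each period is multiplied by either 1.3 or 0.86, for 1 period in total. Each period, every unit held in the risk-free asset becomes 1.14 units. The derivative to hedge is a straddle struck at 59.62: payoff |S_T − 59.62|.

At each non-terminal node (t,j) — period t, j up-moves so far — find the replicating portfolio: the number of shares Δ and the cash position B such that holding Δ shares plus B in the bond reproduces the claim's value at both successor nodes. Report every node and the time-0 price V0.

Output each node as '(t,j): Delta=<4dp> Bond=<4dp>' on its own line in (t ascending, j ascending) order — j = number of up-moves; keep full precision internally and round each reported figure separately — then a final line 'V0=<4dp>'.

The replicating-portfolio and risk-neutral prices coincide; use p* = (1.14−0.86)/(1.3−0.86) = 0.6364 for the latter.
Payoff layer (t=1): V(1,0)=9.7400, V(1,1)=15.7800
(0,0): S=58.0000. Δ = (V_up−V_dn)/(S_up−S_dn) = (15.7800−9.7400)/(75.4000−49.8800) = 0.2367. V = [p*·15.7800 + (1−p*)·9.7400]/1.14 = 11.9155. B = V − Δ·S = -1.8118.
Check: Δ(0,0)·S0 + B(0,0) = 11.9155 = V0.

(0,0): Delta=0.2367 Bond=-1.8118
V0=11.9155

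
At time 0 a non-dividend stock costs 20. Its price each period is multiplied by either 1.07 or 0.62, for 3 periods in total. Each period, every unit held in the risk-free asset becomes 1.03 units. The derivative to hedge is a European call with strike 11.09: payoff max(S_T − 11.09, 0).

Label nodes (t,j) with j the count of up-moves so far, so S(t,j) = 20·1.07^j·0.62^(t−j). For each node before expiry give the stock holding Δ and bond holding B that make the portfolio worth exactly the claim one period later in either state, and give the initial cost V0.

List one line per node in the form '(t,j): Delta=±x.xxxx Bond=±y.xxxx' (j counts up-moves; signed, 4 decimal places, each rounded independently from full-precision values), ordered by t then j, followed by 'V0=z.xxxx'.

(0,0): Delta=0.9486 Bond=-9.0593
(1,0): Delta=0.4925 Bond=-3.6761
(1,1): Delta=0.9743 Bond=-9.8828
(2,0): Delta=0.0000 Bond=0.0000
(2,1): Delta=0.5203 Bond=-4.1558
(2,2): Delta=1.0000 Bond=-10.7670
V0=9.9117

The replicating-portfolio and risk-neutral prices coincide; use p* = (1.03−0.62)/(1.07−0.62) = 0.9111 for the latter.
Terminal payoffs: V(3,0)=0.0000, V(3,1)=0.0000, V(3,2)=3.1068, V(3,3)=13.4109
  t=2,j=0: stock 7.6880 → up 8.2262 (V=0.0000), down 4.7666 (V=0.0000). Price 0.0000; hedge Δ=0.0000, bond B=0.0000.
  t=2,j=1: stock 13.2680 → up 14.1968 (V=3.1068), down 8.2262 (V=0.0000). Price 2.7482; hedge Δ=0.5203, bond B=-4.1558.
  t=2,j=2: stock 22.8980 → up 24.5009 (V=13.4109), down 14.1968 (V=3.1068). Price 12.1310; hedge Δ=1.0000, bond B=-10.7670.
  t=1,j=0: stock 12.4000 → up 13.2680 (V=2.7482), down 7.6880 (V=0.0000). Price 2.4309; hedge Δ=0.4925, bond B=-3.6761.
  t=1,j=1: stock 21.4000 → up 22.8980 (V=12.1310), down 13.2680 (V=2.7482). Price 10.9679; hedge Δ=0.9743, bond B=-9.8828.
  t=0,j=0: stock 20.0000 → up 21.4000 (V=10.9679), down 12.4000 (V=2.4309). Price 9.9117; hedge Δ=0.9486, bond B=-9.0593.
Self-financing check: at every node Δ·S+B equals the discounted successor values.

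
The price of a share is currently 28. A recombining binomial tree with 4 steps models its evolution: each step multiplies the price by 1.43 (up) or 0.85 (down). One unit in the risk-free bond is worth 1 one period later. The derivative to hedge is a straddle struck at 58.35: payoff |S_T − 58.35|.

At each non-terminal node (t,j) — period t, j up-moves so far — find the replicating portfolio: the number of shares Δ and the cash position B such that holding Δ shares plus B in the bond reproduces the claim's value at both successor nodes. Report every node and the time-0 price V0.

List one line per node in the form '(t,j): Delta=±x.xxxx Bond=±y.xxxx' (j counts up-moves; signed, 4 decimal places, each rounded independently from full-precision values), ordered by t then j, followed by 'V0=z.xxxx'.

(0,0): Delta=-0.6928 Bond=51.4278
(1,0): Delta=-0.8910 Bond=56.1453
(1,1): Delta=-0.3551 Bond=37.9043
(2,0): Delta=-1.0000 Bond=58.3500
(2,1): Delta=-0.7053 Bond=49.8251
(2,2): Delta=0.2418 Bond=3.7310
(3,0): Delta=-1.0000 Bond=58.3500
(3,1): Delta=-1.0000 Bond=58.3500
(3,2): Delta=-0.2032 Bond=25.3872
(3,3): Delta=1.0000 Bond=-58.3500
V0=32.0293

The replicating-portfolio and risk-neutral prices coincide; use p* = (1−0.85)/(1.43−0.85) = 0.2586 for the latter.
Terminal payoffs: V(4,0)=43.7338, V(4,1)=33.7604, V(4,2)=16.9817, V(4,3)=11.2461, V(4,4)=58.7352
  t=3,j=0: stock 17.1955 → up 24.5896 (V=33.7604), down 14.6162 (V=43.7338). Price 41.1545; hedge Δ=-1.0000, bond B=58.3500.
  t=3,j=1: stock 28.9289 → up 41.3683 (V=16.9817), down 24.5896 (V=33.7604). Price 29.4211; hedge Δ=-1.0000, bond B=58.3500.
  t=3,j=2: stock 48.6686 → up 69.5961 (V=11.2461), down 41.3683 (V=16.9817). Price 15.4983; hedge Δ=-0.2032, bond B=25.3872.
  t=3,j=3: stock 81.8778 → up 117.0852 (V=58.7352), down 69.5961 (V=11.2461). Price 23.5278; hedge Δ=1.0000, bond B=-58.3500.
  t=2,j=0: stock 20.2300 → up 28.9289 (V=29.4211), down 17.1955 (V=41.1545). Price 38.1200; hedge Δ=-1.0000, bond B=58.3500.
  t=2,j=1: stock 34.0340 → up 48.6686 (V=15.4983), down 28.9289 (V=29.4211). Price 25.8204; hedge Δ=-0.7053, bond B=49.8251.
  t=2,j=2: stock 57.2572 → up 81.8778 (V=23.5278), down 48.6686 (V=15.4983). Price 17.5749; hedge Δ=0.2418, bond B=3.7310.
  t=1,j=0: stock 23.8000 → up 34.0340 (V=25.8204), down 20.2300 (V=38.1200). Price 34.9391; hedge Δ=-0.8910, bond B=56.1453.
  t=1,j=1: stock 40.0400 → up 57.2572 (V=17.5749), down 34.0340 (V=25.8204). Price 23.6879; hedge Δ=-0.3551, bond B=37.9043.
  t=0,j=0: stock 28.0000 → up 40.0400 (V=23.6879), down 23.8000 (V=34.9391). Price 32.0293; hedge Δ=-0.6928, bond B=51.4278.
Each (Δ,B) replicates both successor values, so the strategy is self-financing and V0 is arbitrage-free.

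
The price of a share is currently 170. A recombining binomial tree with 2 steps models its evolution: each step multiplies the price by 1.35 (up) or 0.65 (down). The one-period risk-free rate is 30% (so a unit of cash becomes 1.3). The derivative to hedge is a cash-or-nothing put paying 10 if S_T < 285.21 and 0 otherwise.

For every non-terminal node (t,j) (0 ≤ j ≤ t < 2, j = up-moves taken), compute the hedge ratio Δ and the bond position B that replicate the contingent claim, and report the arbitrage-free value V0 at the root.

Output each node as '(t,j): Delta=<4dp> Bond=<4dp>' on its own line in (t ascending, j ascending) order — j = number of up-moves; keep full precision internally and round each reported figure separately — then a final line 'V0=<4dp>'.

(0,0): Delta=-0.0600 Bond=11.0192
(1,0): Delta=0.0000 Bond=7.6923
(1,1): Delta=-0.0622 Bond=14.8352
V0=0.8151

Under the risk-neutral measure, an up-move has probability p* = (R−d)/(u−d) = 0.9286 and values discount at R = 1.3.
At expiry t=2: V(2,0)=10.0000, V(2,1)=10.0000, V(2,2)=0.0000
(1,0): S=110.5000. Δ = (V_up−V_dn)/(S_up−S_dn) = (10.0000−10.0000)/(149.1750−71.8250) = 0.0000. V = [p*·10.0000 + (1−p*)·10.0000]/1.3 = 7.6923. B = V − Δ·S = 7.6923.
(1,1): S=229.5000. Δ = (V_up−V_dn)/(S_up−S_dn) = (0.0000−10.0000)/(309.8250−149.1750) = -0.0622. V = [p*·0.0000 + (1−p*)·10.0000]/1.3 = 0.5495. B = V − Δ·S = 14.8352.
(0,0): S=170.0000. Δ = (V_up−V_dn)/(S_up−S_dn) = (0.5495−7.6923)/(229.5000−110.5000) = -0.0600. V = [p*·0.5495 + (1−p*)·7.6923]/1.3 = 0.8151. B = V − Δ·S = 11.0192.
Self-financing check: at every node Δ·S+B equals the discounted successor values.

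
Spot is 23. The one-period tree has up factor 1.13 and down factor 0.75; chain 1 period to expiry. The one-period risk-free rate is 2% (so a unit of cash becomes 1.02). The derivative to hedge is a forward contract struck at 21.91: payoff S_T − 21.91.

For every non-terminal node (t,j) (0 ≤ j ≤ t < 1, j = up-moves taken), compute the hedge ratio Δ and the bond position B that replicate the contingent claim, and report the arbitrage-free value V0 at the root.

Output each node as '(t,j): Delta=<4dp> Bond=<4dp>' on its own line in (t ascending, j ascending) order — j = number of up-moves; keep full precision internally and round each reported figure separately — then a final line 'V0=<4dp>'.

The replicating-portfolio and risk-neutral prices coincide; use p* = (1.02−0.75)/(1.13−0.75) = 0.7105 for the latter.
Terminal payoffs: V(1,0)=-4.6600, V(1,1)=4.0800
  t=0,j=0: stock 23.0000 → up 25.9900 (V=4.0800), down 17.2500 (V=-4.6600). Price 1.5196; hedge Δ=1.0000, bond B=-21.4804.
Each (Δ,B) replicates both successor values, so the strategy is self-financing and V0 is arbitrage-free.

(0,0): Delta=1.0000 Bond=-21.4804
V0=1.5196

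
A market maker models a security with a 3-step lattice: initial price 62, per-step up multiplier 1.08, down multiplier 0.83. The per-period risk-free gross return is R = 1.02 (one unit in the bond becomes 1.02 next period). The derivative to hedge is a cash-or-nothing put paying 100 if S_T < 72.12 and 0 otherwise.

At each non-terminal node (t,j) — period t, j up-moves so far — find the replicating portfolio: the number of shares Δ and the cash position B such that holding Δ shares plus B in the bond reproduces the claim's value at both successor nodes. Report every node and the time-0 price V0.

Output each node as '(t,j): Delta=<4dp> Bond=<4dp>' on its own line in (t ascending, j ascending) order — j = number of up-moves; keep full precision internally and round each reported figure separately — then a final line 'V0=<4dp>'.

(0,0): Delta=-3.5817 Bond=274.9350
(1,0): Delta=0.0000 Bond=96.1169
(1,1): Delta=-4.4510 Bond=338.6390
(2,0): Delta=0.0000 Bond=98.0392
(2,1): Delta=0.0000 Bond=98.0392
(2,2): Delta=-5.5312 Bond=423.5294
V0=52.8665

Under the risk-neutral measure, an up-move has probability p* = (R−d)/(u−d) = 0.7600 and values discount at R = 1.02.
Payoff layer (t=3): V(3,0)=100.0000, V(3,1)=100.0000, V(3,2)=100.0000, V(3,3)=0.0000
Node (2,0) S=42.7118: V=(p*·100.0000+(1−p*)·100.0000)/1.02=98.0392; Δ=(100.0000−100.0000)/(46.1287−35.4508)=0.0000; B=V−Δ·S=98.0392
Node (2,1) S=55.5768: V=(p*·100.0000+(1−p*)·100.0000)/1.02=98.0392; Δ=(100.0000−100.0000)/(60.0229−46.1287)=0.0000; B=V−Δ·S=98.0392
Node (2,2) S=72.3168: V=(p*·0.0000+(1−p*)·100.0000)/1.02=23.5294; Δ=(0.0000−100.0000)/(78.1021−60.0229)=-5.5312; B=V−Δ·S=423.5294
Node (1,0) S=51.4600: V=(p*·98.0392+(1−p*)·98.0392)/1.02=96.1169; Δ=(98.0392−98.0392)/(55.5768−42.7118)=0.0000; B=V−Δ·S=96.1169
Node (1,1) S=66.9600: V=(p*·23.5294+(1−p*)·98.0392)/1.02=40.5998; Δ=(23.5294−98.0392)/(72.3168−55.5768)=-4.4510; B=V−Δ·S=338.6390
Node (0,0) S=62.0000: V=(p*·40.5998+(1−p*)·96.1169)/1.02=52.8665; Δ=(40.5998−96.1169)/(66.9600−51.4600)=-3.5817; B=V−Δ·S=274.9350
The time-0 hedge costs 52.8665, which is the no-arbitrage price.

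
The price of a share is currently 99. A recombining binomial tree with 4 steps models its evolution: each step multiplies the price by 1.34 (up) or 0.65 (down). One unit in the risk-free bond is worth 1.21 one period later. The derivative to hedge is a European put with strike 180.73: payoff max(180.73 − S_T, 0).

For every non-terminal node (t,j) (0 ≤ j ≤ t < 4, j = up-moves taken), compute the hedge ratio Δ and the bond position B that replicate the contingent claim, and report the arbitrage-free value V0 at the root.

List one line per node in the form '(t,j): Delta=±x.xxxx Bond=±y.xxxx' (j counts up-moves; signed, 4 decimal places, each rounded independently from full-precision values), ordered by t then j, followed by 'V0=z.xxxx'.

(0,0): Delta=-0.3883 Bond=51.7825
(1,0): Delta=-1.0000 Bond=102.0174
(1,1): Delta=-0.3195 Bond=53.5196
(2,0): Delta=-1.0000 Bond=123.4410
(2,1): Delta=-1.0000 Bond=123.4410
(2,2): Delta=-0.2428 Bond=51.1360
(3,0): Delta=-1.0000 Bond=149.3636
(3,1): Delta=-1.0000 Bond=149.3636
(3,2): Delta=-1.0000 Bond=149.3636
(3,3): Delta=-0.1576 Bond=41.5646
V0=13.3372

The replicating-portfolio and risk-neutral prices coincide; use p* = (1.21−0.65)/(1.34−0.65) = 0.8116 for the latter.
Payoff layer (t=4): V(4,0)=163.0579, V(4,1)=144.2982, V(4,2)=105.6245, V(4,3)=25.8972, V(4,4)=0.0000
  t=3,j=0: stock 27.1879 → up 36.4318 (V=144.2982), down 17.6721 (V=163.0579). Price 122.1758; hedge Δ=-1.0000, bond B=149.3636.
  t=3,j=1: stock 56.0489 → up 75.1055 (V=105.6245), down 36.4318 (V=144.2982). Price 93.3148; hedge Δ=-1.0000, bond B=149.3636.
  t=3,j=2: stock 115.5469 → up 154.8328 (V=25.8972), down 75.1055 (V=105.6245). Price 33.8168; hedge Δ=-1.0000, bond B=149.3636.
  t=3,j=3: stock 238.2043 → up 319.1938 (V=0.0000), down 154.8328 (V=25.8972). Price 4.0324; hedge Δ=-0.1576, bond B=41.5646.
  t=2,j=0: stock 41.8275 → up 56.0489 (V=93.3148), down 27.1879 (V=122.1758). Price 81.6135; hedge Δ=-1.0000, bond B=123.4410.
  t=2,j=1: stock 86.2290 → up 115.5469 (V=33.8168), down 56.0489 (V=93.3148). Price 37.2120; hedge Δ=-1.0000, bond B=123.4410.
  t=2,j=2: stock 177.7644 → up 238.2043 (V=4.0324), down 115.5469 (V=33.8168). Price 7.9702; hedge Δ=-0.2428, bond B=51.1360.
  t=1,j=0: stock 64.3500 → up 86.2290 (V=37.2120), down 41.8275 (V=81.6135). Price 37.6674; hedge Δ=-1.0000, bond B=102.0174.
  t=1,j=1: stock 132.6600 → up 177.7644 (V=7.9702), down 86.2290 (V=37.2120). Price 11.1401; hedge Δ=-0.3195, bond B=53.5196.
  t=0,j=0: stock 99.0000 → up 132.6600 (V=11.1401), down 64.3500 (V=37.6674). Price 13.3372; hedge Δ=-0.3883, bond B=51.7825.
The time-0 hedge costs 13.3372, which is the no-arbitrage price.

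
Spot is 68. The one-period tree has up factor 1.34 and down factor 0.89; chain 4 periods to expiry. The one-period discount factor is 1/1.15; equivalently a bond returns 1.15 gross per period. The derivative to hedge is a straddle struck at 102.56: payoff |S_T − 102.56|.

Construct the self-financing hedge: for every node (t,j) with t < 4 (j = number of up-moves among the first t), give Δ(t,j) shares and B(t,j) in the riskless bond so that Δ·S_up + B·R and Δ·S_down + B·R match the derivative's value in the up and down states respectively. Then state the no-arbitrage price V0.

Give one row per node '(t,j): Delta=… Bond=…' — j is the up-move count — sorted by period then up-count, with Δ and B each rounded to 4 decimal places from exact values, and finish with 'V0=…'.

(0,0): Delta=0.3927 Bond=-5.1577
(1,0): Delta=-0.2018 Bond=30.0511
(1,1): Delta=0.6813 Bond=-32.2262
(2,0): Delta=-1.0000 Bond=77.5501
(2,1): Delta=0.1856 Bond=3.1419
(2,2): Delta=0.9219 Bond=-66.4385
(3,0): Delta=-1.0000 Bond=89.1826
(3,1): Delta=-1.0000 Bond=89.1826
(3,2): Delta=0.7610 Bond=-58.9183
(3,3): Delta=1.0000 Bond=-89.1826
V0=21.5472

Risk-neutral probability p* = (R−d)/(u−d) = (1.15−0.89)/(1.34−0.89) = 0.5778.
At expiry t=4: V(4,0)=59.8953, V(4,1)=38.3232, V(4,2)=5.8440, V(4,3)=43.0574, V(4,4)=116.6842
  t=3,j=0: stock 47.9379 → up 64.2368 (V=38.3232), down 42.6647 (V=59.8953). Price 41.2447; hedge Δ=-1.0000, bond B=89.1826.
  t=3,j=1: stock 72.1762 → up 96.7160 (V=5.8440), down 64.2368 (V=38.3232). Price 17.0065; hedge Δ=-1.0000, bond B=89.1826.
  t=3,j=2: stock 108.6697 → up 145.6174 (V=43.0574), down 96.7160 (V=5.8440). Price 23.7783; hedge Δ=0.7610, bond B=-58.9183.
  t=3,j=3: stock 163.6151 → up 219.2442 (V=116.6842), down 145.6174 (V=43.0574). Price 74.4325; hedge Δ=1.0000, bond B=-89.1826.
  t=2,j=0: stock 53.8628 → up 72.1762 (V=17.0065), down 47.9379 (V=41.2447). Price 23.6873; hedge Δ=-1.0000, bond B=77.5501.
  t=2,j=1: stock 81.0968 → up 108.6697 (V=23.7783), down 72.1762 (V=17.0065). Price 18.1905; hedge Δ=0.1856, bond B=3.1419.
  t=2,j=2: stock 122.1008 → up 163.6151 (V=74.4325), down 108.6697 (V=23.7783). Price 46.1262; hedge Δ=0.9219, bond B=-66.4385.
  t=1,j=0: stock 60.5200 → up 81.0968 (V=18.1905), down 53.8628 (V=23.6873). Price 17.8360; hedge Δ=-0.2018, bond B=30.0511.
  t=1,j=1: stock 91.1200 → up 122.1008 (V=46.1262), down 81.0968 (V=18.1905). Price 29.8532; hedge Δ=0.6813, bond B=-32.2262.
  t=0,j=0: stock 68.0000 → up 91.1200 (V=29.8532), down 60.5200 (V=17.8360). Price 21.5472; hedge Δ=0.3927, bond B=-5.1577.
Self-financing check: at every node Δ·S+B equals the discounted successor values.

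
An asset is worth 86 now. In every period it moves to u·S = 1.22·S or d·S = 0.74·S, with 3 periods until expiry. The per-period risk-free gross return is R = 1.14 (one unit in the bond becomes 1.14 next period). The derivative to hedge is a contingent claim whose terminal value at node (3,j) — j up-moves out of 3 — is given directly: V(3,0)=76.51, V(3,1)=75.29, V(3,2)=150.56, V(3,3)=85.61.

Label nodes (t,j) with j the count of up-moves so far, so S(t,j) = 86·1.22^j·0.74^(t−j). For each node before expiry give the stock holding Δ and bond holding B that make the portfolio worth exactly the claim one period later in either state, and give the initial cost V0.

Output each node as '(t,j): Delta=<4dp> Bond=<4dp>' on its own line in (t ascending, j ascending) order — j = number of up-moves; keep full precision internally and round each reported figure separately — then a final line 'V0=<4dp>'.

(0,0): Delta=-0.4516 Bond=111.3358
(1,0): Delta=1.7954 Bond=-16.0774
(1,1): Delta=-0.7242 Bond=155.5229
(2,0): Delta=-0.0540 Bond=68.7639
(2,1): Delta=2.0197 Bond=-35.7467
(2,2): Delta=-1.0571 Bond=219.9046
V0=72.4942

The replicating-portfolio and risk-neutral prices coincide; use p* = (1.14−0.74)/(1.22−0.74) = 0.8333 for the latter.
At expiry t=3: V(3,0)=76.5100, V(3,1)=75.2900, V(3,2)=150.5600, V(3,3)=85.6100
  t=2,j=0: stock 47.0936 → up 57.4542 (V=75.2900), down 34.8493 (V=76.5100). Price 66.2222; hedge Δ=-0.0540, bond B=68.7639.
  t=2,j=1: stock 77.6408 → up 94.7218 (V=150.5600), down 57.4542 (V=75.2900). Price 121.0658; hedge Δ=2.0197, bond B=-35.7467.
  t=2,j=2: stock 128.0024 → up 156.1629 (V=85.6100), down 94.7218 (V=150.5600). Price 84.5921; hedge Δ=-1.0571, bond B=219.9046.
  t=1,j=0: stock 63.6400 → up 77.6408 (V=121.0658), down 47.0936 (V=66.2222). Price 98.1800; hedge Δ=1.7954, bond B=-16.0774.
  t=1,j=1: stock 104.9200 → up 128.0024 (V=84.5921), down 77.6408 (V=121.0658). Price 79.5360; hedge Δ=-0.7242, bond B=155.5229.
  t=0,j=0: stock 86.0000 → up 104.9200 (V=79.5360), down 63.6400 (V=98.1800). Price 72.4942; hedge Δ=-0.4516, bond B=111.3358.
Self-financing check: at every node Δ·S+B equals the discounted successor values.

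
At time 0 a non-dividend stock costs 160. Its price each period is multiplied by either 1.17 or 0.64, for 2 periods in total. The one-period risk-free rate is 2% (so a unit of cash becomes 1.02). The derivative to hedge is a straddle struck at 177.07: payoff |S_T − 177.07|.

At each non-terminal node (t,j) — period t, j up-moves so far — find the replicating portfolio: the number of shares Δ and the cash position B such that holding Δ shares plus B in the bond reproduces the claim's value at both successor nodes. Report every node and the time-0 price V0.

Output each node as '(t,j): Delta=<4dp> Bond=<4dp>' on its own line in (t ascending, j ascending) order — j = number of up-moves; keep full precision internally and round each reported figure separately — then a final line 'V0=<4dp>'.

Risk-neutral probability p* = (R−d)/(u−d) = (1.02−0.64)/(1.17−0.64) = 0.7170.
Payoff layer (t=2): V(2,0)=111.5340, V(2,1)=57.2620, V(2,2)=41.9540
  t=1,j=0: stock 102.4000 → up 119.8080 (V=57.2620), down 65.5360 (V=111.5340). Price 71.1980; hedge Δ=-1.0000, bond B=173.5980.
  t=1,j=1: stock 187.2000 → up 219.0240 (V=41.9540), down 119.8080 (V=57.2620). Price 45.3789; hedge Δ=-0.1543, bond B=74.2619.
  t=0,j=0: stock 160.0000 → up 187.2000 (V=45.3789), down 102.4000 (V=71.1980). Price 51.6531; hedge Δ=-0.3045, bond B=100.3685.
The time-0 hedge costs 51.6531, which is the no-arbitrage price.

(0,0): Delta=-0.3045 Bond=100.3685
(1,0): Delta=-1.0000 Bond=173.5980
(1,1): Delta=-0.1543 Bond=74.2619
V0=51.6531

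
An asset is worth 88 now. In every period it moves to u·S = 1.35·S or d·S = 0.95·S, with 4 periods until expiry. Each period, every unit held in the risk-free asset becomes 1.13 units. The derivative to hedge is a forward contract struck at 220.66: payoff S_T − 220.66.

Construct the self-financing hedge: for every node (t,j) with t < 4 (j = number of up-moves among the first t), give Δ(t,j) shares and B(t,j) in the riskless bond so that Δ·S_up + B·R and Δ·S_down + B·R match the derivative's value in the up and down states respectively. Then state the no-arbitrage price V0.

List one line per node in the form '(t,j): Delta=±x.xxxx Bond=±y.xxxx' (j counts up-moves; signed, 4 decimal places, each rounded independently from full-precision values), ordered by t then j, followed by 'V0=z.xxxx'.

(0,0): Delta=1.0000 Bond=-135.3349
(1,0): Delta=1.0000 Bond=-152.9284
(1,1): Delta=1.0000 Bond=-152.9284
(2,0): Delta=1.0000 Bond=-172.8091
(2,1): Delta=1.0000 Bond=-172.8091
(2,2): Delta=1.0000 Bond=-172.8091
(3,0): Delta=1.0000 Bond=-195.2743
(3,1): Delta=1.0000 Bond=-195.2743
(3,2): Delta=1.0000 Bond=-195.2743
(3,3): Delta=1.0000 Bond=-195.2743
V0=-47.3349

Since d<R<u, set p* = (R−d)/(u−d) = 0.4500; price each node as the discounted p*-expectation of its children.
Payoff layer (t=4): V(4,0)=-148.9835, V(4,1)=-118.8038, V(4,2)=-75.9170, V(4,3)=-14.9726, V(4,4)=71.6326
Node (3,0) S=75.4490: V=(p*·-118.8038+(1−p*)·-148.9835)/1.13=-119.8253; Δ=(-118.8038−-148.9835)/(101.8561−71.6765)=1.0000; B=V−Δ·S=-195.2743
Node (3,1) S=107.2170: V=(p*·-75.9170+(1−p*)·-118.8038)/1.13=-88.0573; Δ=(-75.9170−-118.8038)/(144.7430−101.8562)=1.0000; B=V−Δ·S=-195.2743
Node (3,2) S=152.3610: V=(p*·-14.9726+(1−p*)·-75.9170)/1.13=-42.9133; Δ=(-14.9726−-75.9170)/(205.6874−144.7430)=1.0000; B=V−Δ·S=-195.2743
Node (3,3) S=216.5130: V=(p*·71.6326+(1−p*)·-14.9726)/1.13=21.2387; Δ=(71.6326−-14.9726)/(292.2926−205.6874)=1.0000; B=V−Δ·S=-195.2743
Node (2,0) S=79.4200: V=(p*·-88.0573+(1−p*)·-119.8253)/1.13=-93.3891; Δ=(-88.0573−-119.8253)/(107.2170−75.4490)=1.0000; B=V−Δ·S=-172.8091
Node (2,1) S=112.8600: V=(p*·-42.9133+(1−p*)·-88.0573)/1.13=-59.9491; Δ=(-42.9133−-88.0573)/(152.3610−107.2170)=1.0000; B=V−Δ·S=-172.8091
Node (2,2) S=160.3800: V=(p*·21.2387+(1−p*)·-42.9133)/1.13=-12.4291; Δ=(21.2387−-42.9133)/(216.5130−152.3610)=1.0000; B=V−Δ·S=-172.8091
Node (1,0) S=83.6000: V=(p*·-59.9491+(1−p*)·-93.3891)/1.13=-69.3284; Δ=(-59.9491−-93.3891)/(112.8600−79.4200)=1.0000; B=V−Δ·S=-152.9284
Node (1,1) S=118.8000: V=(p*·-12.4291+(1−p*)·-59.9491)/1.13=-34.1284; Δ=(-12.4291−-59.9491)/(160.3800−112.8600)=1.0000; B=V−Δ·S=-152.9284
Node (0,0) S=88.0000: V=(p*·-34.1284+(1−p*)·-69.3284)/1.13=-47.3349; Δ=(-34.1284−-69.3284)/(118.8000−83.6000)=1.0000; B=V−Δ·S=-135.3349
Root portfolio cost Δ·88+B reproduces V0=-47.3349.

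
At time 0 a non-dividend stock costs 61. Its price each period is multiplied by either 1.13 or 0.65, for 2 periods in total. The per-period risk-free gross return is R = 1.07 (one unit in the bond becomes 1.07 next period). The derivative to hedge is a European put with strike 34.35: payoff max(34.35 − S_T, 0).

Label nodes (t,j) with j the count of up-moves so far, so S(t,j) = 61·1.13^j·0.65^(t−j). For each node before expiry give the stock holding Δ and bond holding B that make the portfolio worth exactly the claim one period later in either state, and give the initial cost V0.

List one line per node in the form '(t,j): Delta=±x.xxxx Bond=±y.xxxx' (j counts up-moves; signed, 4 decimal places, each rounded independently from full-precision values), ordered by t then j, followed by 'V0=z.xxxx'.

(0,0): Delta=-0.0342 Bond=2.2047
(1,0): Delta=-0.4507 Bond=18.8718
(1,1): Delta=0.0000 Bond=0.0000
V0=0.1171

The replicating-portfolio and risk-neutral prices coincide; use p* = (1.07−0.65)/(1.13−0.65) = 0.8750 for the latter.
Terminal values V(2,·): V(2,0)=8.5775, V(2,1)=0.0000, V(2,2)=0.0000
  t=1,j=0: stock 39.6500 → up 44.8045 (V=0.0000), down 25.7725 (V=8.5775). Price 1.0020; hedge Δ=-0.4507, bond B=18.8718.
  t=1,j=1: stock 68.9300 → up 77.8909 (V=0.0000), down 44.8045 (V=0.0000). Price 0.0000; hedge Δ=0.0000, bond B=0.0000.
  t=0,j=0: stock 61.0000 → up 68.9300 (V=0.0000), down 39.6500 (V=1.0020). Price 0.1171; hedge Δ=-0.0342, bond B=2.2047.
Root portfolio cost Δ·61+B reproduces V0=0.1171.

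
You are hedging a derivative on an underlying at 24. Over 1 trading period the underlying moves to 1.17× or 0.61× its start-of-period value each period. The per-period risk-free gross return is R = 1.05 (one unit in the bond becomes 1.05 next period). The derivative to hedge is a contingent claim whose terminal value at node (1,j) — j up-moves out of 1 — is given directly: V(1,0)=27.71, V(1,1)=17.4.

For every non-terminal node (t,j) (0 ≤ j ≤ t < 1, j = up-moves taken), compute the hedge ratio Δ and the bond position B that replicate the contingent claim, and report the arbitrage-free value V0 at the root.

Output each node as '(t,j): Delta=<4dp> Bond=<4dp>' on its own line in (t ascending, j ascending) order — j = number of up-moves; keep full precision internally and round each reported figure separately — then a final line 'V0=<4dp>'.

(0,0): Delta=-0.7671 Bond=37.0862
V0=18.6755

The replicating-portfolio and risk-neutral prices coincide; use p* = (1.05−0.61)/(1.17−0.61) = 0.7857 for the latter.
At expiry t=1: V(1,0)=27.7100, V(1,1)=17.4000
(0,0): S=24.0000. Δ = (V_up−V_dn)/(S_up−S_dn) = (17.4000−27.7100)/(28.0800−14.6400) = -0.7671. V = [p*·17.4000 + (1−p*)·27.7100]/1.05 = 18.6755. B = V − Δ·S = 37.0862.
The time-0 hedge costs 18.6755, which is the no-arbitrage price.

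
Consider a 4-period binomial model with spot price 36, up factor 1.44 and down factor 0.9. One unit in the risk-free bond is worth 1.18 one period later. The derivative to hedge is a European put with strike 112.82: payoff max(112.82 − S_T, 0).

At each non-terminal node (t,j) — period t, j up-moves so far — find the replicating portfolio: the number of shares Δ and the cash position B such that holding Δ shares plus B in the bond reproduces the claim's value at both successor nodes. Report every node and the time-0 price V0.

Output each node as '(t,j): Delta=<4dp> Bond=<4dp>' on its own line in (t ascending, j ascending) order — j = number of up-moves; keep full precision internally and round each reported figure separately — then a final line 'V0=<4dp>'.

(0,0): Delta=-0.8168 Bond=53.1611
(1,0): Delta=-1.0000 Bond=68.6657
(1,1): Delta=-0.7105 Bond=57.2184
(2,0): Delta=-1.0000 Bond=81.0256
(2,1): Delta=-1.0000 Bond=81.0256
(2,2): Delta=-0.5425 Bond=54.9746
(3,0): Delta=-1.0000 Bond=95.6102
(3,1): Delta=-1.0000 Bond=95.6102
(3,2): Delta=-1.0000 Bond=95.6102
(3,3): Delta=-0.2769 Bond=36.3257
V0=23.7563

The replicating-portfolio and risk-neutral prices coincide; use p* = (1.18−0.9)/(1.44−0.9) = 0.5185 for the latter.
At expiry t=4: V(4,0)=89.2004, V(4,1)=75.0286, V(4,2)=52.3538, V(4,3)=16.0741, V(4,4)=0.0000
(3,0): S=26.2440. Δ = (V_up−V_dn)/(S_up−S_dn) = (75.0286−89.2004)/(37.7914−23.6196) = -1.0000. V = [p*·75.0286 + (1−p*)·89.2004]/1.18 = 69.3662. B = V − Δ·S = 95.6102.
(3,1): S=41.9904. Δ = (V_up−V_dn)/(S_up−S_dn) = (52.3538−75.0286)/(60.4662−37.7914) = -1.0000. V = [p*·52.3538 + (1−p*)·75.0286]/1.18 = 53.6198. B = V − Δ·S = 95.6102.
(3,2): S=67.1846. Δ = (V_up−V_dn)/(S_up−S_dn) = (16.0741−52.3538)/(96.7459−60.4662) = -1.0000. V = [p*·16.0741 + (1−p*)·52.3538]/1.18 = 28.4255. B = V − Δ·S = 95.6102.
(3,3): S=107.4954. Δ = (V_up−V_dn)/(S_up−S_dn) = (0.0000−16.0741)/(154.7934−96.7459) = -0.2769. V = [p*·0.0000 + (1−p*)·16.0741]/1.18 = 6.5588. B = V − Δ·S = 36.3257.
(2,0): S=29.1600. Δ = (V_up−V_dn)/(S_up−S_dn) = (53.6198−69.3662)/(41.9904−26.2440) = -1.0000. V = [p*·53.6198 + (1−p*)·69.3662]/1.18 = 51.8656. B = V − Δ·S = 81.0256.
(2,1): S=46.6560. Δ = (V_up−V_dn)/(S_up−S_dn) = (28.4255−53.6198)/(67.1846−41.9904) = -1.0000. V = [p*·28.4255 + (1−p*)·53.6198]/1.18 = 34.3696. B = V − Δ·S = 81.0256.
(2,2): S=74.6496. Δ = (V_up−V_dn)/(S_up−S_dn) = (6.5588−28.4255)/(107.4954−67.1846) = -0.5425. V = [p*·6.5588 + (1−p*)·28.4255]/1.18 = 14.4807. B = V − Δ·S = 54.9746.
(1,0): S=32.4000. Δ = (V_up−V_dn)/(S_up−S_dn) = (34.3696−51.8656)/(46.6560−29.1600) = -1.0000. V = [p*·34.3696 + (1−p*)·51.8656]/1.18 = 36.2657. B = V − Δ·S = 68.6657.
(1,1): S=51.8400. Δ = (V_up−V_dn)/(S_up−S_dn) = (14.4807−34.3696)/(74.6496−46.6560) = -0.7105. V = [p*·14.4807 + (1−p*)·34.3696]/1.18 = 20.3871. B = V − Δ·S = 57.2184.
(0,0): S=36.0000. Δ = (V_up−V_dn)/(S_up−S_dn) = (20.3871−36.2657)/(51.8400−32.4000) = -0.8168. V = [p*·20.3871 + (1−p*)·36.2657]/1.18 = 23.7563. B = V − Δ·S = 53.1611.
Self-financing check: at every node Δ·S+B equals the discounted successor values.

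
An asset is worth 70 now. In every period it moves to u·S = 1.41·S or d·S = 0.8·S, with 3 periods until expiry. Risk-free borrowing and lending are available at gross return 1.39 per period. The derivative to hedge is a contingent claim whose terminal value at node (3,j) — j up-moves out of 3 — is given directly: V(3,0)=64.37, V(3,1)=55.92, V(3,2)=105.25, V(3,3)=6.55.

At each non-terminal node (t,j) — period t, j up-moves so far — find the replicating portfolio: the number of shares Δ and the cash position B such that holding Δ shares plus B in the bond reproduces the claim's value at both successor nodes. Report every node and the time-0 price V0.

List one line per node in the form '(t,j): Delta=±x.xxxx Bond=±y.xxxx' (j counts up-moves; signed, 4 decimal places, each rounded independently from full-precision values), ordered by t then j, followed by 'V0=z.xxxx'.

(0,0): Delta=-1.0814 Bond=81.5752
(1,0): Delta=0.9990 Bond=-3.1124
(1,1): Delta=-1.1214 Bond=117.3387
(2,0): Delta=-0.3092 Bond=54.2820
(2,1): Delta=1.0242 Bond=-6.3130
(2,2): Delta=-1.1627 Bond=168.8436
V0=5.8787

Under the risk-neutral measure, an up-move has probability p* = (R−d)/(u−d) = 0.9672 and values discount at R = 1.39.
Terminal payoffs: V(3,0)=64.3700, V(3,1)=55.9200, V(3,2)=105.2500, V(3,3)=6.5500
  t=2,j=0: stock 44.8000 → up 63.1680 (V=55.9200), down 35.8400 (V=64.3700). Price 40.4295; hedge Δ=-0.3092, bond B=54.2820.
  t=2,j=1: stock 78.9600 → up 111.3336 (V=105.2500), down 63.1680 (V=55.9200). Price 74.5558; hedge Δ=1.0242, bond B=-6.3130.
  t=2,j=2: stock 139.1670 → up 196.2255 (V=6.5500), down 111.3336 (V=105.2500). Price 7.0403; hedge Δ=-1.1627, bond B=168.8436.
  t=1,j=0: stock 56.0000 → up 78.9600 (V=74.5558), down 44.8000 (V=40.4295). Price 52.8323; hedge Δ=0.9990, bond B=-3.1124.
  t=1,j=1: stock 98.7000 → up 139.1670 (V=7.0403), down 78.9600 (V=74.5558). Price 6.6575; hedge Δ=-1.1214, bond B=117.3387.
  t=0,j=0: stock 70.0000 → up 98.7000 (V=6.6575), down 56.0000 (V=52.8323). Price 5.8787; hedge Δ=-1.0814, bond B=81.5752.
The time-0 hedge costs 5.8787, which is the no-arbitrage price.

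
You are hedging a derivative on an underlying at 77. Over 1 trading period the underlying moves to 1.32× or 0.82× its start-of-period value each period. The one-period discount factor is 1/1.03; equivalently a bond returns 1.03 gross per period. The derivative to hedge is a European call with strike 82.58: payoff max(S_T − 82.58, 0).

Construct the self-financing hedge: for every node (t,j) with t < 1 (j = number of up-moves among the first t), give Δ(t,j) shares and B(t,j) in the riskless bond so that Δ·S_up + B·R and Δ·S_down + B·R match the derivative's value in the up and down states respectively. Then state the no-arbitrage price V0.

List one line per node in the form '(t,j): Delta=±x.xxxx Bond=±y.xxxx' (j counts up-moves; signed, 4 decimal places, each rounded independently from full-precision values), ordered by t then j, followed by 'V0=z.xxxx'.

(0,0): Delta=0.4951 Bond=-30.3480
V0=7.7720

Under the risk-neutral measure, an up-move has probability p* = (R−d)/(u−d) = 0.4200 and values discount at R = 1.03.
Payoff layer (t=1): V(1,0)=0.0000, V(1,1)=19.0600
Node (0,0) S=77.0000: V=(p*·19.0600+(1−p*)·0.0000)/1.03=7.7720; Δ=(19.0600−0.0000)/(101.6400−63.1400)=0.4951; B=V−Δ·S=-30.3480
Check: Δ(0,0)·S0 + B(0,0) = 7.7720 = V0.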